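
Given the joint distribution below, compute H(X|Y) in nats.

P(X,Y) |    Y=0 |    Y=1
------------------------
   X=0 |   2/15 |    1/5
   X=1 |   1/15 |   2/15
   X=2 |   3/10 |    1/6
1.0064 nats

Using the chain rule: H(X|Y) = H(X,Y) - H(Y)

First, compute H(X,Y) = 1.6996 nats

Marginal P(Y) = (1/2, 1/2)
H(Y) = 0.6931 nats

H(X|Y) = H(X,Y) - H(Y) = 1.6996 - 0.6931 = 1.0064 nats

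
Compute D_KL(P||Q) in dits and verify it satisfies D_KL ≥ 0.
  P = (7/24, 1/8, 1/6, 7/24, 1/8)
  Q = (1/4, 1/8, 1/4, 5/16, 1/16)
0.0191 dits

KL divergence satisfies the Gibbs inequality: D_KL(P||Q) ≥ 0 for all distributions P, Q.

D_KL(P||Q) = Σ p(x) log(p(x)/q(x))
Term by term:
  x=0: 7/24 × log_10[(7/24)/(1/4)] = 0.0195
  x=1: 1/8 × log_10[(1/8)/(1/8)] = 0.0000
  x=2: 1/6 × log_10[(1/6)/(1/4)] = -0.0293
  x=3: 7/24 × log_10[(7/24)/(5/16)] = -0.0087
  x=4: 1/8 × log_10[(1/8)/(1/16)] = 0.0376
D_KL(P||Q) = 0.0191 dits

D_KL(P||Q) = 0.0191 ≥ 0 ✓

This non-negativity is a fundamental property: relative entropy cannot be negative because it measures how different Q is from P.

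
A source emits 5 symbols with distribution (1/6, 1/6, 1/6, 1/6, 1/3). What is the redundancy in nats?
0.0487 nats

Redundancy measures how far a source is from maximum entropy:
R = H_max - H(X)

Maximum entropy for 5 symbols: H_max = log_e(5) = 1.6094 nats
Actual entropy: H(X) = 1.5607 nats
Redundancy: R = 1.6094 - 1.5607 = 0.0487 nats

This redundancy represents potential for compression: the source could be compressed by 0.0487 nats per symbol.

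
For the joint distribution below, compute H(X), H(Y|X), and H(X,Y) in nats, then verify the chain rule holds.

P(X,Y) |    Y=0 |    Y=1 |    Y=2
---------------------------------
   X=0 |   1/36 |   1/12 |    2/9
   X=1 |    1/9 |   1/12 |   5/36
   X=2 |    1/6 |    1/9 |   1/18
H(X,Y) = 2.0696, H(X) = 1.0986, H(Y|X) = 0.9710 (all in nats)

Chain rule: H(X,Y) = H(X) + H(Y|X)

Left side — joint entropy directly:
H(X,Y) = -Σ p(x,y) log p(x,y) = 2.0696 nats

Right side — compute H(Y|X) from the conditional distributions:
P(X) = (1/3, 1/3, 1/3), so H(X) = 1.0986 nats
H(Y|X) = Σ_x P(X=x) · H(Y|X=x):
  P(Y|X=0) = (1/12, 1/4, 2/3), H(Y|X=0) = 0.8240, weight P(X=0) = 1/3
  P(Y|X=1) = (1/3, 1/4, 5/12), H(Y|X=1) = 1.0776, weight P(X=1) = 1/3
  P(Y|X=2) = (1/2, 1/3, 1/6), H(Y|X=2) = 1.0114, weight P(X=2) = 1/3
H(Y|X) = 0.9710 nats

H(X) + H(Y|X) = 1.0986 + 0.9710 = 2.0696 nats

Both sides equal 2.0696 nats. ✓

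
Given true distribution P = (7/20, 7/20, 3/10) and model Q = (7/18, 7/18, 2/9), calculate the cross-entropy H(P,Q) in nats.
1.1123 nats

Cross-entropy: H(P,Q) = -Σ p(x) log q(x)

Alternatively: H(P,Q) = H(P) + D_KL(P||Q)
H(P) = 1.0961 nats
D_KL(P||Q) = 0.0163 nats

H(P,Q) = 1.0961 + 0.0163 = 1.1123 nats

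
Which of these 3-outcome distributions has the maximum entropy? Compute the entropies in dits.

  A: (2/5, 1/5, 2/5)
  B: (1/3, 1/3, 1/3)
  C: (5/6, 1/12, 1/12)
B

For a discrete distribution over n outcomes, entropy is maximized by the uniform distribution.

Computing entropies:
H(A) = 0.4581 dits
H(B) = 0.4771 dits
H(C) = 0.2458 dits

The uniform distribution (where all probabilities equal 1/3) achieves the maximum entropy of log_10(3) = 0.4771 dits.

Distribution B has the highest entropy.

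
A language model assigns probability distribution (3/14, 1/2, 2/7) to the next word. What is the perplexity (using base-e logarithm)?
2.8140

Perplexity is e^H (or exp(H) for natural log).

First, H = -Σ p log p = 1.0346 nats
Perplexity = e^1.0346 = 2.8140

Interpretation: The model's uncertainty is equivalent to choosing uniformly among 2.8 options.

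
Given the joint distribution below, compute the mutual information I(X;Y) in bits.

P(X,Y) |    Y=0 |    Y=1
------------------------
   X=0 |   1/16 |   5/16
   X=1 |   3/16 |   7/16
0.0167 bits

Mutual information: I(X;Y) = H(X) + H(Y) - H(X,Y)

Marginals:
P(X) = (3/8, 5/8), H(X) = 0.9544 bits
P(Y) = (1/4, 3/4), H(Y) = 0.8113 bits

Joint entropy: H(X,Y) = 1.7490 bits

I(X;Y) = 0.9544 + 0.8113 - 1.7490 = 0.0167 bits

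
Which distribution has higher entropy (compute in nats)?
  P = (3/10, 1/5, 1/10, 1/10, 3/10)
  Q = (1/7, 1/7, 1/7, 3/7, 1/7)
P

Computing entropies in nats:
H(P) = 1.5048
H(Q) = 1.4751

Distribution P has higher entropy.

Intuition: The distribution closer to uniform (more spread out) has higher entropy.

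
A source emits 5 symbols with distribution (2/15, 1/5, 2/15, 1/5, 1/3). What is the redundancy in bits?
0.0897 bits

Redundancy measures how far a source is from maximum entropy:
R = H_max - H(X)

Maximum entropy for 5 symbols: H_max = log_2(5) = 2.3219 bits
Actual entropy: H(X) = 2.2323 bits
Redundancy: R = 2.3219 - 2.2323 = 0.0897 bits

This redundancy represents potential for compression: the source could be compressed by 0.0897 bits per symbol.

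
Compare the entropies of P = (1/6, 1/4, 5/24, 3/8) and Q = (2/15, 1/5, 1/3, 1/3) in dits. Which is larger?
P

Computing entropies in dits:
H(P) = 0.5819
H(Q) = 0.5745

Distribution P has higher entropy.

Intuition: The distribution closer to uniform (more spread out) has higher entropy.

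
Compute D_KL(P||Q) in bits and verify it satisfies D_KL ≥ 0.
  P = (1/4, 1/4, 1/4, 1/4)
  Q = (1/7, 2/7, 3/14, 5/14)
0.0806 bits

KL divergence satisfies the Gibbs inequality: D_KL(P||Q) ≥ 0 for all distributions P, Q.

D_KL(P||Q) = Σ p(x) log(p(x)/q(x))
Term by term:
  x=0: 1/4 × log_2[(1/4)/(1/7)] = 0.2018
  x=1: 1/4 × log_2[(1/4)/(2/7)] = -0.0482
  x=2: 1/4 × log_2[(1/4)/(3/14)] = 0.0556
  x=3: 1/4 × log_2[(1/4)/(5/14)] = -0.1286
D_KL(P||Q) = 0.0806 bits

D_KL(P||Q) = 0.0806 ≥ 0 ✓

This non-negativity is a fundamental property: relative entropy cannot be negative because it measures how different Q is from P.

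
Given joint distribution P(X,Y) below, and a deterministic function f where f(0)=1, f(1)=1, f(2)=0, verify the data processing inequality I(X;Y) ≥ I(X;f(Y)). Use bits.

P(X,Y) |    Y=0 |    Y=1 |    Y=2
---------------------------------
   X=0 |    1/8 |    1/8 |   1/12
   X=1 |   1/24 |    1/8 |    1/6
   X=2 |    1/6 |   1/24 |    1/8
I(X;Y) = 0.1199, I(X;f(Y)) = 0.0325, inequality holds: 0.1199 ≥ 0.0325

Data Processing Inequality: For any Markov chain X → Y → Z, we have I(X;Y) ≥ I(X;Z).

Here Z = f(Y) is a deterministic function of Y, forming X → Y → Z.

Original I(X;Y) = 0.1199 bits

After applying f:
P(X,Z) where Z=f(Y):
- P(X,Z=0) = P(X,Y=2)
- P(X,Z=1) = P(X,Y=0) + P(X,Y=1)

I(X;Z) = I(X;f(Y)) = 0.0325 bits

Verification: 0.1199 ≥ 0.0325 ✓

Information cannot be created by processing; the function f can only lose information about X.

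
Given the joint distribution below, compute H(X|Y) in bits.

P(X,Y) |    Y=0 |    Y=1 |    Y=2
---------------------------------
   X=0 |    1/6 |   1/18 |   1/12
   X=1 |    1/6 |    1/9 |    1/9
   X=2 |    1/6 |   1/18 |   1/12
1.5622 bits

Using the chain rule: H(X|Y) = H(X,Y) - H(Y)

First, compute H(X,Y) = 3.0577 bits

Marginal P(Y) = (1/2, 2/9, 5/18)
H(Y) = 1.4955 bits

H(X|Y) = H(X,Y) - H(Y) = 3.0577 - 1.4955 = 1.5622 bits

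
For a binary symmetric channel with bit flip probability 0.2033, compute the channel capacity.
0.2715 bits

For a binary symmetric channel (BSC) with error probability p:
Capacity C = 1 - H(p) bits per symbol

where H(p) = -p log₂(p) - (1-p) log₂(1-p) is the binary entropy function.

H(0.2033) = 0.7285 bits
C = 1 - 0.7285 = 0.2715 bits per symbol

This means we can reliably transmit up to 0.2715 bits of information per channel use.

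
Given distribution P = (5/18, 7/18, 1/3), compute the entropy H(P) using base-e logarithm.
1.0893 nats

Shannon entropy is H(X) = -Σ p(x) log p(x).

For P = (5/18, 7/18, 1/3):
H = -5/18 × log_e(5/18) -7/18 × log_e(7/18) -1/3 × log_e(1/3)
H = 1.0893 nats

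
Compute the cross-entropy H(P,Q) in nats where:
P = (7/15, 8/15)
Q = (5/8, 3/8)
0.7424 nats

Cross-entropy: H(P,Q) = -Σ p(x) log q(x)

Alternatively: H(P,Q) = H(P) + D_KL(P||Q)
H(P) = 0.6909 nats
D_KL(P||Q) = 0.0515 nats

H(P,Q) = 0.6909 + 0.0515 = 0.7424 nats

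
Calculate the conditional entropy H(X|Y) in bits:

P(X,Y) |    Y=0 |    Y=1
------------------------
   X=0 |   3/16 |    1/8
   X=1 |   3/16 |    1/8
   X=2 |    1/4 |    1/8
1.5762 bits

Using the chain rule: H(X|Y) = H(X,Y) - H(Y)

First, compute H(X,Y) = 2.5306 bits

Marginal P(Y) = (5/8, 3/8)
H(Y) = 0.9544 bits

H(X|Y) = H(X,Y) - H(Y) = 2.5306 - 0.9544 = 1.5762 bits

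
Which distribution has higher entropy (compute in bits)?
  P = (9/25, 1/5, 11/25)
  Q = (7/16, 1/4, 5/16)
Q

Computing entropies in bits:
H(P) = 1.5161
H(Q) = 1.5462

Distribution Q has higher entropy.

Intuition: The distribution closer to uniform (more spread out) has higher entropy.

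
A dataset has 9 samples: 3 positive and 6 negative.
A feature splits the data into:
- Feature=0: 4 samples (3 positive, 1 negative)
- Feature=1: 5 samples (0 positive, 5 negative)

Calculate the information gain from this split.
0.5577 bits

Information Gain = H(Y) - H(Y|Feature)

Before split:
P(positive) = 3/9 = 0.3333
H(Y) = 0.9183 bits

After split:
Feature=0: H = 0.8113 bits (weight = 4/9)
Feature=1: H = 0.0000 bits (weight = 5/9)
H(Y|Feature) = (4/9)×0.8113 + (5/9)×0.0000 = 0.3606 bits

Information Gain = 0.9183 - 0.3606 = 0.5577 bits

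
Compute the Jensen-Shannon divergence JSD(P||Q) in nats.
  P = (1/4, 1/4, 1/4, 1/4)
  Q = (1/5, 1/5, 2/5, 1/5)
0.0129 nats

Jensen-Shannon divergence is:
JSD(P||Q) = 0.5 × D_KL(P||M) + 0.5 × D_KL(Q||M)
where M = 0.5 × (P + Q) is the mixture distribution.

M = 0.5 × (1/4, 1/4, 1/4, 1/4) + 0.5 × (1/5, 1/5, 2/5, 1/5) = (9/40, 9/40, 13/40, 9/40)

D_KL(P||M) = 0.0134 nats
D_KL(Q||M) = 0.0124 nats

JSD(P||Q) = 0.5 × 0.0134 + 0.5 × 0.0124 = 0.0129 nats

Unlike KL divergence, JSD is symmetric and bounded: 0 ≤ JSD ≤ log(2).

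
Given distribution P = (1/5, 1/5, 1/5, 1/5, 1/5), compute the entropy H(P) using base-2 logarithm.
2.3219 bits

Shannon entropy is H(X) = -Σ p(x) log p(x).

For P = (1/5, 1/5, 1/5, 1/5, 1/5):
H = -1/5 × log_2(1/5) -1/5 × log_2(1/5) -1/5 × log_2(1/5) -1/5 × log_2(1/5) -1/5 × log_2(1/5)
H = 2.3219 bits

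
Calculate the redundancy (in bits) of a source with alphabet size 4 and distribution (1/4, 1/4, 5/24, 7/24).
0.0101 bits

Redundancy measures how far a source is from maximum entropy:
R = H_max - H(X)

Maximum entropy for 4 symbols: H_max = log_2(4) = 2.0000 bits
Actual entropy: H(X) = 1.9899 bits
Redundancy: R = 2.0000 - 1.9899 = 0.0101 bits

This redundancy represents potential for compression: the source could be compressed by 0.0101 bits per symbol.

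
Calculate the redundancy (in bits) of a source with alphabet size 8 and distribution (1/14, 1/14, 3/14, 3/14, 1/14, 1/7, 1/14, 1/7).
0.1576 bits

Redundancy measures how far a source is from maximum entropy:
R = H_max - H(X)

Maximum entropy for 8 symbols: H_max = log_2(8) = 3.0000 bits
Actual entropy: H(X) = 2.8424 bits
Redundancy: R = 3.0000 - 2.8424 = 0.1576 bits

This redundancy represents potential for compression: the source could be compressed by 0.1576 bits per symbol.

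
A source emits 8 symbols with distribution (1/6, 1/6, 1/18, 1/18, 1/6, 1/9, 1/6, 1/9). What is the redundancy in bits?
0.1089 bits

Redundancy measures how far a source is from maximum entropy:
R = H_max - H(X)

Maximum entropy for 8 symbols: H_max = log_2(8) = 3.0000 bits
Actual entropy: H(X) = 2.8911 bits
Redundancy: R = 3.0000 - 2.8911 = 0.1089 bits

This redundancy represents potential for compression: the source could be compressed by 0.1089 bits per symbol.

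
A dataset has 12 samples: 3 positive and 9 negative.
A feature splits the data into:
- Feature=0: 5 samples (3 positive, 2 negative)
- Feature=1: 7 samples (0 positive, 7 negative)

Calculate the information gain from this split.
0.4067 bits

Information Gain = H(Y) - H(Y|Feature)

Before split:
P(positive) = 3/12 = 0.2500
H(Y) = 0.8113 bits

After split:
Feature=0: H = 0.9710 bits (weight = 5/12)
Feature=1: H = 0.0000 bits (weight = 7/12)
H(Y|Feature) = (5/12)×0.9710 + (7/12)×0.0000 = 0.4046 bits

Information Gain = 0.8113 - 0.4046 = 0.4067 bits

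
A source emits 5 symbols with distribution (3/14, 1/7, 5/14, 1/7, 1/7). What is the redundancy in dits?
0.0337 dits

Redundancy measures how far a source is from maximum entropy:
R = H_max - H(X)

Maximum entropy for 5 symbols: H_max = log_10(5) = 0.6990 dits
Actual entropy: H(X) = 0.6652 dits
Redundancy: R = 0.6990 - 0.6652 = 0.0337 dits

This redundancy represents potential for compression: the source could be compressed by 0.0337 dits per symbol.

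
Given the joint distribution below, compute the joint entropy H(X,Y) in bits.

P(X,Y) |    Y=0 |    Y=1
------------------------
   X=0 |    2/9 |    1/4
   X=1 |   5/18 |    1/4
1.9955 bits

Joint entropy is H(X,Y) = -Σ_{x,y} p(x,y) log p(x,y).

Summing over all non-zero entries:
H(X,Y) = -[2/9·log_2(2/9) + 1/4·log_2(1/4) + 5/18·log_2(5/18) + 1/4·log_2(1/4)]
H(X,Y) = 1.9955 bits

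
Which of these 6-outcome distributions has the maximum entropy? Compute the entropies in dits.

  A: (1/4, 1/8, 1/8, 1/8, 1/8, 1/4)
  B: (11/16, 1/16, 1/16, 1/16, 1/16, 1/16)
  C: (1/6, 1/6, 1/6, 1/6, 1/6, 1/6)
C

For a discrete distribution over n outcomes, entropy is maximized by the uniform distribution.

Computing entropies:
H(A) = 0.7526 dits
H(B) = 0.4882 dits
H(C) = 0.7782 dits

The uniform distribution (where all probabilities equal 1/6) achieves the maximum entropy of log_10(6) = 0.7782 dits.

Distribution C has the highest entropy.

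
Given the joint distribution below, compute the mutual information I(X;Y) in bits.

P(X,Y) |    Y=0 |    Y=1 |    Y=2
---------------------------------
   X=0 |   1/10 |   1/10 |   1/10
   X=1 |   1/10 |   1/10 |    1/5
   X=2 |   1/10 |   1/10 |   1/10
0.0200 bits

Mutual information: I(X;Y) = H(X) + H(Y) - H(X,Y)

Marginals:
P(X) = (3/10, 2/5, 3/10), H(X) = 1.5710 bits
P(Y) = (3/10, 3/10, 2/5), H(Y) = 1.5710 bits

Joint entropy: H(X,Y) = 3.1219 bits

I(X;Y) = 1.5710 + 1.5710 - 3.1219 = 0.0200 bits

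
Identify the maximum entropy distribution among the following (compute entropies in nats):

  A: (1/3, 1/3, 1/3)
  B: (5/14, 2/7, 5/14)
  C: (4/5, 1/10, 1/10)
A

For a discrete distribution over n outcomes, entropy is maximized by the uniform distribution.

Computing entropies:
H(A) = 1.0986 nats
H(B) = 1.0934 nats
H(C) = 0.6390 nats

The uniform distribution (where all probabilities equal 1/3) achieves the maximum entropy of log_e(3) = 1.0986 nats.

Distribution A has the highest entropy.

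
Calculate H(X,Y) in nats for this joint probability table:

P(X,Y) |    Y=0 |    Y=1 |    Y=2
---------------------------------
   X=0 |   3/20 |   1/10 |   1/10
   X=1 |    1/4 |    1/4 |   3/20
1.7228 nats

Joint entropy is H(X,Y) = -Σ_{x,y} p(x,y) log p(x,y).

Summing over all non-zero entries:
H(X,Y) = -[3/20·log_e(3/20) + 1/10·log_e(1/10) + 1/10·log_e(1/10) + 1/4·log_e(1/4) + 1/4·log_e(1/4) + 3/20·log_e(3/20)]
H(X,Y) = 1.7228 nats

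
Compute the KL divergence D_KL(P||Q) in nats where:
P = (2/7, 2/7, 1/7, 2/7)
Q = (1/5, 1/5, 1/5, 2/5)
0.0596 nats

KL divergence: D_KL(P||Q) = Σ p(x) log(p(x)/q(x))

Computing term by term:
  x=0: 2/7 × log_e[(2/7)/(1/5)] = 2/7 × 0.3567 = 0.1019
  x=1: 2/7 × log_e[(2/7)/(1/5)] = 2/7 × 0.3567 = 0.1019
  x=2: 1/7 × log_e[(1/7)/(1/5)] = 1/7 × -0.3365 = -0.0481
  x=3: 2/7 × log_e[(2/7)/(2/5)] = 2/7 × -0.3365 = -0.0961

D_KL(P||Q) = 0.0596 nats

Note: KL divergence is always non-negative and equals 0 iff P = Q.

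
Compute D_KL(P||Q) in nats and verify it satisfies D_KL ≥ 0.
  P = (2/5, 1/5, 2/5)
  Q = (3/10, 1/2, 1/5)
0.2091 nats

KL divergence satisfies the Gibbs inequality: D_KL(P||Q) ≥ 0 for all distributions P, Q.

D_KL(P||Q) = Σ p(x) log(p(x)/q(x))
Term by term:
  x=0: 2/5 × log_e[(2/5)/(3/10)] = 0.1151
  x=1: 1/5 × log_e[(1/5)/(1/2)] = -0.1833
  x=2: 2/5 × log_e[(2/5)/(1/5)] = 0.2773
D_KL(P||Q) = 0.2091 nats

D_KL(P||Q) = 0.2091 ≥ 0 ✓

This non-negativity is a fundamental property: relative entropy cannot be negative because it measures how different Q is from P.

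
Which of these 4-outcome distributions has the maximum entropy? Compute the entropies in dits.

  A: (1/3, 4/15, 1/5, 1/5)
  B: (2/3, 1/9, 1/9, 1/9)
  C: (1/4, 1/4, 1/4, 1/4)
C

For a discrete distribution over n outcomes, entropy is maximized by the uniform distribution.

Computing entropies:
H(A) = 0.5917 dits
H(B) = 0.4355 dits
H(C) = 0.6021 dits

The uniform distribution (where all probabilities equal 1/4) achieves the maximum entropy of log_10(4) = 0.6021 dits.

Distribution C has the highest entropy.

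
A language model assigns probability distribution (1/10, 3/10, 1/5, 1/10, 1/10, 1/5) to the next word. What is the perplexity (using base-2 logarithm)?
5.4507

Perplexity is 2^H (or exp(H) for natural log).

First, H = -Σ p log p = 2.4464 bits
Perplexity = 2^2.4464 = 5.4507

Interpretation: The model's uncertainty is equivalent to choosing uniformly among 5.5 options.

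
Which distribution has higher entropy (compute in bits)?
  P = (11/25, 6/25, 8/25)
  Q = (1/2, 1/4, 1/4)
P

Computing entropies in bits:
H(P) = 1.5413
H(Q) = 1.5000

Distribution P has higher entropy.

Intuition: The distribution closer to uniform (more spread out) has higher entropy.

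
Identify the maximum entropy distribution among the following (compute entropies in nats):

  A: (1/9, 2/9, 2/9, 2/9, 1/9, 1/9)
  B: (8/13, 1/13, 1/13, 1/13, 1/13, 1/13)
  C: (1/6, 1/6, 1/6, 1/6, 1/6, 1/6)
C

For a discrete distribution over n outcomes, entropy is maximized by the uniform distribution.

Computing entropies:
H(A) = 1.7351 nats
H(B) = 1.2853 nats
H(C) = 1.7918 nats

The uniform distribution (where all probabilities equal 1/6) achieves the maximum entropy of log_e(6) = 1.7918 nats.

Distribution C has the highest entropy.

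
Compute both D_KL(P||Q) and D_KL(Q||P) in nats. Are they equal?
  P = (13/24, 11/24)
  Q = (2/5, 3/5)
D_KL(P||Q) = 0.0408, D_KL(Q||P) = 0.0403

KL divergence is not symmetric: D_KL(P||Q) ≠ D_KL(Q||P) in general.

D_KL(P||Q) = 0.0408 nats
D_KL(Q||P) = 0.0403 nats

No, they are not equal!

This asymmetry is why KL divergence is not a true distance metric.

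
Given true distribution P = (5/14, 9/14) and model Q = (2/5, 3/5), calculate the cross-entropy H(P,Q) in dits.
0.2847 dits

Cross-entropy: H(P,Q) = -Σ p(x) log q(x)

Alternatively: H(P,Q) = H(P) + D_KL(P||Q)
H(P) = 0.2831 dits
D_KL(P||Q) = 0.0017 dits

H(P,Q) = 0.2831 + 0.0017 = 0.2847 dits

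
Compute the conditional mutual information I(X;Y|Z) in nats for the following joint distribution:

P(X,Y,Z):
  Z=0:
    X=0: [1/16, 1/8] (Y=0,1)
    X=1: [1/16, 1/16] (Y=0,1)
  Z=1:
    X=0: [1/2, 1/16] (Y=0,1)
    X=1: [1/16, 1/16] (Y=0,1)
0.0474 nats

Conditional mutual information: I(X;Y|Z) = H(X|Z) + H(Y|Z) - H(X,Y|Z)

H(Z) = 0.6211
H(X,Z) = 1.1574 → H(X|Z) = 0.5363
H(Y,Z) = 1.1574 → H(Y|Z) = 0.5363
H(X,Y,Z) = 1.6462 → H(X,Y|Z) = 1.0251

I(X;Y|Z) = 0.5363 + 0.5363 - 1.0251 = 0.0474 nats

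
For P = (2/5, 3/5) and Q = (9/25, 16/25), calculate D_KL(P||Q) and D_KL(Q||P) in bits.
D_KL(P||Q) = 0.0049, D_KL(Q||P) = 0.0049

KL divergence is not symmetric: D_KL(P||Q) ≠ D_KL(Q||P) in general.

D_KL(P||Q) = 0.0049 bits
D_KL(Q||P) = 0.0049 bits

In this case they happen to be equal (to 4 decimal places).

This asymmetry is why KL divergence is not a true distance metric.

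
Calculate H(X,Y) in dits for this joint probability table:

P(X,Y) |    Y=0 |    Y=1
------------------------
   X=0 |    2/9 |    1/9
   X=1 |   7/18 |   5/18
0.5652 dits

Joint entropy is H(X,Y) = -Σ_{x,y} p(x,y) log p(x,y).

Summing over all non-zero entries:
H(X,Y) = -[2/9·log_10(2/9) + 1/9·log_10(1/9) + 7/18·log_10(7/18) + 5/18·log_10(5/18)]
H(X,Y) = 0.5652 dits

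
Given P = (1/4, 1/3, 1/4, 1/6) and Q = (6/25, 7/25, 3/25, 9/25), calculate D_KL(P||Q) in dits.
0.0536 dits

KL divergence: D_KL(P||Q) = Σ p(x) log(p(x)/q(x))

Computing term by term:
  x=0: 1/4 × log_10[(1/4)/(6/25)] = 1/4 × 0.0177 = 0.0044
  x=1: 1/3 × log_10[(1/3)/(7/25)] = 1/3 × 0.0757 = 0.0252
  x=2: 1/4 × log_10[(1/4)/(3/25)] = 1/4 × 0.3188 = 0.0797
  x=3: 1/6 × log_10[(1/6)/(9/25)] = 1/6 × -0.3345 = -0.0557

D_KL(P||Q) = 0.0536 dits

Note: KL divergence is always non-negative and equals 0 iff P = Q.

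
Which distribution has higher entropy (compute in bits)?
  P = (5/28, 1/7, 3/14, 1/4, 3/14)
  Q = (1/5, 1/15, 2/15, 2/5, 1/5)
P

Computing entropies in bits:
H(P) = 2.2973
H(Q) = 2.1056

Distribution P has higher entropy.

Intuition: The distribution closer to uniform (more spread out) has higher entropy.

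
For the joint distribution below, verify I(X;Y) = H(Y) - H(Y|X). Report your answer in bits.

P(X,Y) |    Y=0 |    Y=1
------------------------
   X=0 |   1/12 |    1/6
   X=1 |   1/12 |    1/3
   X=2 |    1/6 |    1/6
I(X;Y) = 0.0546 bits

Mutual information has multiple equivalent forms:
- I(X;Y) = H(X) - H(X|Y)
- I(X;Y) = H(Y) - H(Y|X)
- I(X;Y) = H(X) + H(Y) - H(X,Y)

Computing all quantities:
H(X) = 1.5546, H(Y) = 0.9183, H(X,Y) = 2.4183
H(X|Y) = 1.5000, H(Y|X) = 0.8637

Verification:
H(X) - H(X|Y) = 1.5546 - 1.5000 = 0.0546
H(Y) - H(Y|X) = 0.9183 - 0.8637 = 0.0546
H(X) + H(Y) - H(X,Y) = 1.5546 + 0.9183 - 2.4183 = 0.0546

All forms give I(X;Y) = 0.0546 bits. ✓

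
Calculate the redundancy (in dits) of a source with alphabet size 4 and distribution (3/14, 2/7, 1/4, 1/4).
0.0022 dits

Redundancy measures how far a source is from maximum entropy:
R = H_max - H(X)

Maximum entropy for 4 symbols: H_max = log_10(4) = 0.6021 dits
Actual entropy: H(X) = 0.5998 dits
Redundancy: R = 0.6021 - 0.5998 = 0.0022 dits

This redundancy represents potential for compression: the source could be compressed by 0.0022 dits per symbol.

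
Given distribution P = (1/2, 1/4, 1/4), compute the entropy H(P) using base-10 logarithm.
0.4515 dits

Shannon entropy is H(X) = -Σ p(x) log p(x).

For P = (1/2, 1/4, 1/4):
H = -1/2 × log_10(1/2) -1/4 × log_10(1/4) -1/4 × log_10(1/4)
H = 0.4515 dits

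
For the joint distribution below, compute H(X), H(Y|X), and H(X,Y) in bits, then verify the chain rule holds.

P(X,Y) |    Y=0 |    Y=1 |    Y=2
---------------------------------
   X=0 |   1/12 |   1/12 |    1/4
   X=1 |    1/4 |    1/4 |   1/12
H(X,Y) = 2.3962, H(X) = 0.9799, H(Y|X) = 1.4164 (all in bits)

Chain rule: H(X,Y) = H(X) + H(Y|X)

Left side — joint entropy directly:
H(X,Y) = -Σ p(x,y) log p(x,y) = 2.3962 bits

Right side — compute H(Y|X) from the conditional distributions:
P(X) = (5/12, 7/12), so H(X) = 0.9799 bits
H(Y|X) = Σ_x P(X=x) · H(Y|X=x):
  P(Y|X=0) = (1/5, 1/5, 3/5), H(Y|X=0) = 1.3710, weight P(X=0) = 5/12
  P(Y|X=1) = (3/7, 3/7, 1/7), H(Y|X=1) = 1.4488, weight P(X=1) = 7/12
H(Y|X) = 1.4164 bits

H(X) + H(Y|X) = 0.9799 + 1.4164 = 2.3962 bits

Both sides equal 2.3962 bits. ✓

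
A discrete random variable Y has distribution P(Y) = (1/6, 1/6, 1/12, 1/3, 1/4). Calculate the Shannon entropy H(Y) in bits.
2.1887 bits

Shannon entropy is H(X) = -Σ p(x) log p(x).

For P = (1/6, 1/6, 1/12, 1/3, 1/4):
H = -1/6 × log_2(1/6) -1/6 × log_2(1/6) -1/12 × log_2(1/12) -1/3 × log_2(1/3) -1/4 × log_2(1/4)
H = 2.1887 bits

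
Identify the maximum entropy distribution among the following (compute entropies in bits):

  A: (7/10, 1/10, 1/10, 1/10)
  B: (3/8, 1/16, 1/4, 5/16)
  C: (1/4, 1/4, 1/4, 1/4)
C

For a discrete distribution over n outcomes, entropy is maximized by the uniform distribution.

Computing entropies:
H(A) = 1.3568 bits
H(B) = 1.8050 bits
H(C) = 2.0000 bits

The uniform distribution (where all probabilities equal 1/4) achieves the maximum entropy of log_2(4) = 2.0000 bits.

Distribution C has the highest entropy.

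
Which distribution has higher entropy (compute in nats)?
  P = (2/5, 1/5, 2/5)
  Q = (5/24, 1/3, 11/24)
P

Computing entropies in nats:
H(P) = 1.0549
H(Q) = 1.0506

Distribution P has higher entropy.

Intuition: The distribution closer to uniform (more spread out) has higher entropy.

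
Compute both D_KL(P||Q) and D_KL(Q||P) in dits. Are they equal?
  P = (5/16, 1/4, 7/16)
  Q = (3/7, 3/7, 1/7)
D_KL(P||Q) = 0.1113, D_KL(Q||P) = 0.0897

KL divergence is not symmetric: D_KL(P||Q) ≠ D_KL(Q||P) in general.

D_KL(P||Q) = 0.1113 dits
D_KL(Q||P) = 0.0897 dits

No, they are not equal!

This asymmetry is why KL divergence is not a true distance metric.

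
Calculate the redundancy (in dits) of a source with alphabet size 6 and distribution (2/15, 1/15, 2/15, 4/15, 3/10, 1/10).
0.0565 dits

Redundancy measures how far a source is from maximum entropy:
R = H_max - H(X)

Maximum entropy for 6 symbols: H_max = log_10(6) = 0.7782 dits
Actual entropy: H(X) = 0.7217 dits
Redundancy: R = 0.7782 - 0.7217 = 0.0565 dits

This redundancy represents potential for compression: the source could be compressed by 0.0565 dits per symbol.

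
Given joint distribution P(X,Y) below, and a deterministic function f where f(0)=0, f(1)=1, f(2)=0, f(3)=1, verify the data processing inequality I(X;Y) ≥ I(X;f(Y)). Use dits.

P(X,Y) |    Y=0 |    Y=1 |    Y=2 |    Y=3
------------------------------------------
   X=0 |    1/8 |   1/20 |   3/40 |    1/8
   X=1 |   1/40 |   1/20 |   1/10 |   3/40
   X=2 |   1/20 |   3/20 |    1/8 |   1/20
I(X;Y) = 0.0364, I(X;f(Y)) = 0.0007, inequality holds: 0.0364 ≥ 0.0007

Data Processing Inequality: For any Markov chain X → Y → Z, we have I(X;Y) ≥ I(X;Z).

Here Z = f(Y) is a deterministic function of Y, forming X → Y → Z.

Original I(X;Y) = 0.0364 dits

After applying f:
P(X,Z) where Z=f(Y):
- P(X,Z=0) = P(X,Y=0) + P(X,Y=2)
- P(X,Z=1) = P(X,Y=1) + P(X,Y=3)

I(X;Z) = I(X;f(Y)) = 0.0007 dits

Verification: 0.0364 ≥ 0.0007 ✓

Information cannot be created by processing; the function f can only lose information about X.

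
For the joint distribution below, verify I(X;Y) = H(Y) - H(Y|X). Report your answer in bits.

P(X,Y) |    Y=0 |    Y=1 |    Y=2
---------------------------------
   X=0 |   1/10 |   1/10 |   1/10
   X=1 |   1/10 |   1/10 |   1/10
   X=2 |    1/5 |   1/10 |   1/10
I(X;Y) = 0.0200 bits

Mutual information has multiple equivalent forms:
- I(X;Y) = H(X) - H(X|Y)
- I(X;Y) = H(Y) - H(Y|X)
- I(X;Y) = H(X) + H(Y) - H(X,Y)

Computing all quantities:
H(X) = 1.5710, H(Y) = 1.5710, H(X,Y) = 3.1219
H(X|Y) = 1.5510, H(Y|X) = 1.5510

Verification:
H(X) - H(X|Y) = 1.5710 - 1.5510 = 0.0200
H(Y) - H(Y|X) = 1.5710 - 1.5510 = 0.0200
H(X) + H(Y) - H(X,Y) = 1.5710 + 1.5710 - 3.1219 = 0.0200

All forms give I(X;Y) = 0.0200 bits. ✓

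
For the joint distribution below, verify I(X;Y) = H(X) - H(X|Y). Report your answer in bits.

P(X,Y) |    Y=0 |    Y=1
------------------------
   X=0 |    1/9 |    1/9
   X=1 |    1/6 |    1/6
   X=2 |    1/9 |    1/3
I(X;Y) = 0.0480 bits

Mutual information has multiple equivalent forms:
- I(X;Y) = H(X) - H(X|Y)
- I(X;Y) = H(Y) - H(Y|X)
- I(X;Y) = H(X) + H(Y) - H(X,Y)

Computing all quantities:
H(X) = 1.5305, H(Y) = 0.9641, H(X,Y) = 2.4466
H(X|Y) = 1.4825, H(Y|X) = 0.9161

Verification:
H(X) - H(X|Y) = 1.5305 - 1.4825 = 0.0480
H(Y) - H(Y|X) = 0.9641 - 0.9161 = 0.0480
H(X) + H(Y) - H(X,Y) = 1.5305 + 0.9641 - 2.4466 = 0.0480

All forms give I(X;Y) = 0.0480 bits. ✓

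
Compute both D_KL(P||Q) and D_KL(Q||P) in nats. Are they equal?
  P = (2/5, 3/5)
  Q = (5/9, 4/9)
D_KL(P||Q) = 0.0487, D_KL(Q||P) = 0.0491

KL divergence is not symmetric: D_KL(P||Q) ≠ D_KL(Q||P) in general.

D_KL(P||Q) = 0.0487 nats
D_KL(Q||P) = 0.0491 nats

No, they are not equal!

This asymmetry is why KL divergence is not a true distance metric.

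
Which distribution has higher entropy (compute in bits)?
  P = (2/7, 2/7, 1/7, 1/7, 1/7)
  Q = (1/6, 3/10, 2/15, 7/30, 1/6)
Q

Computing entropies in bits:
H(P) = 2.2359
H(Q) = 2.2602

Distribution Q has higher entropy.

Intuition: The distribution closer to uniform (more spread out) has higher entropy.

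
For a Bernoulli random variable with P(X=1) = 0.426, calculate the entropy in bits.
0.9841 bits

The binary entropy function is:
H(p) = -p log(p) - (1-p) log(1-p)

H(0.426) = -0.426 × log_2(0.426) - 0.574 × log_2(0.574)
H(0.426) = 0.9841 bits

Note: Binary entropy is maximized at p=0.5 (H=1 bit) and minimized at p=0 or p=1 (H=0).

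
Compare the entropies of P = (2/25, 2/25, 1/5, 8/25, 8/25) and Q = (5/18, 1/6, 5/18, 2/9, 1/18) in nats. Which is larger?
Q

Computing entropies in nats:
H(P) = 1.4552
H(Q) = 1.5051

Distribution Q has higher entropy.

Intuition: The distribution closer to uniform (more spread out) has higher entropy.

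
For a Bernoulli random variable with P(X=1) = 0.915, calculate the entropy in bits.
0.4196 bits

The binary entropy function is:
H(p) = -p log(p) - (1-p) log(1-p)

H(0.915) = -0.915 × log_2(0.915) - 0.085 × log_2(0.085)
H(0.915) = 0.4196 bits

Note: Binary entropy is maximized at p=0.5 (H=1 bit) and minimized at p=0 or p=1 (H=0).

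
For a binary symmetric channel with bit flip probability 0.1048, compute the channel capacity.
0.5160 bits

For a binary symmetric channel (BSC) with error probability p:
Capacity C = 1 - H(p) bits per symbol

where H(p) = -p log₂(p) - (1-p) log₂(1-p) is the binary entropy function.

H(0.1048) = 0.4840 bits
C = 1 - 0.4840 = 0.5160 bits per symbol

This means we can reliably transmit up to 0.5160 bits of information per channel use.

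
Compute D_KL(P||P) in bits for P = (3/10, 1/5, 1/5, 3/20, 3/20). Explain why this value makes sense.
0.0000 bits

KL divergence satisfies the Gibbs inequality: D_KL(P||Q) ≥ 0 for all distributions P, Q.

D_KL(P||Q) = Σ p(x) log(p(x)/q(x))
Each term is p(x) × log_2(p(x)/p(x)) = p(x) × log_2(1) = 0, so the sum is 0.
D_KL(P||Q) = 0.0000 bits

When P = Q, the KL divergence is exactly 0, as there is no 'divergence' between identical distributions.

This non-negativity is a fundamental property: relative entropy cannot be negative because it measures how different Q is from P.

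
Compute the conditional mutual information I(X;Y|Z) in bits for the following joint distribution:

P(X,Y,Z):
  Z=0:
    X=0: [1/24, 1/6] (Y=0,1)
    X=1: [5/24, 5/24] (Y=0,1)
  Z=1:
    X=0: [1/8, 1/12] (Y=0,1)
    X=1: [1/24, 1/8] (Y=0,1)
0.0739 bits

Conditional mutual information: I(X;Y|Z) = H(X|Z) + H(Y|Z) - H(X,Y|Z)

H(Z) = 0.9544
H(X,Z) = 1.9000 → H(X|Z) = 0.9456
H(Y,Z) = 1.9329 → H(Y|Z) = 0.9785
H(X,Y,Z) = 2.8046 → H(X,Y|Z) = 1.8502

I(X;Y|Z) = 0.9456 + 0.9785 - 1.8502 = 0.0739 bits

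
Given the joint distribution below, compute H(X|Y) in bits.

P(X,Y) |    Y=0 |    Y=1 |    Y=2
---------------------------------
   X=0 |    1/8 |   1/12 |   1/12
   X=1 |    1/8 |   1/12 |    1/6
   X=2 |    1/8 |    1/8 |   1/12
1.5484 bits

Using the chain rule: H(X|Y) = H(X,Y) - H(Y)

First, compute H(X,Y) = 3.1258 bits

Marginal P(Y) = (3/8, 7/24, 1/3)
H(Y) = 1.5774 bits

H(X|Y) = H(X,Y) - H(Y) = 3.1258 - 1.5774 = 1.5484 bits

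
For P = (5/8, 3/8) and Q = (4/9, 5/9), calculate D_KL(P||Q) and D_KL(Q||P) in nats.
D_KL(P||Q) = 0.0657, D_KL(Q||P) = 0.0668

KL divergence is not symmetric: D_KL(P||Q) ≠ D_KL(Q||P) in general.

D_KL(P||Q) = 0.0657 nats
D_KL(Q||P) = 0.0668 nats

No, they are not equal!

This asymmetry is why KL divergence is not a true distance metric.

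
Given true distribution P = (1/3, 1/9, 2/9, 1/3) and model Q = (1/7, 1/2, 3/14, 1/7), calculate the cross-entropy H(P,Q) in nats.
1.7166 nats

Cross-entropy: H(P,Q) = -Σ p(x) log q(x)

Alternatively: H(P,Q) = H(P) + D_KL(P||Q)
H(P) = 1.3108 nats
D_KL(P||Q) = 0.4058 nats

H(P,Q) = 1.3108 + 0.4058 = 1.7166 nats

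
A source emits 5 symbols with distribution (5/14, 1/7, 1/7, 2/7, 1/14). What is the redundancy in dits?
0.0605 dits

Redundancy measures how far a source is from maximum entropy:
R = H_max - H(X)

Maximum entropy for 5 symbols: H_max = log_10(5) = 0.6990 dits
Actual entropy: H(X) = 0.6385 dits
Redundancy: R = 0.6990 - 0.6385 = 0.0605 dits

This redundancy represents potential for compression: the source could be compressed by 0.0605 dits per symbol.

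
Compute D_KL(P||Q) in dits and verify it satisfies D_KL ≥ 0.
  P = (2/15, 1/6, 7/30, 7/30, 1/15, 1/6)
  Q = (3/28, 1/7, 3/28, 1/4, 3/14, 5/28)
0.0569 dits

KL divergence satisfies the Gibbs inequality: D_KL(P||Q) ≥ 0 for all distributions P, Q.

D_KL(P||Q) = Σ p(x) log(p(x)/q(x))
Term by term:
  x=0: 2/15 × log_10[(2/15)/(3/28)] = 0.0127
  x=1: 1/6 × log_10[(1/6)/(1/7)] = 0.0112
  x=2: 7/30 × log_10[(7/30)/(3/28)] = 0.0789
  x=3: 7/30 × log_10[(7/30)/(1/4)] = -0.0070
  x=4: 1/15 × log_10[(1/15)/(3/14)] = -0.0338
  x=5: 1/6 × log_10[(1/6)/(5/28)] = -0.0050
D_KL(P||Q) = 0.0569 dits

D_KL(P||Q) = 0.0569 ≥ 0 ✓

This non-negativity is a fundamental property: relative entropy cannot be negative because it measures how different Q is from P.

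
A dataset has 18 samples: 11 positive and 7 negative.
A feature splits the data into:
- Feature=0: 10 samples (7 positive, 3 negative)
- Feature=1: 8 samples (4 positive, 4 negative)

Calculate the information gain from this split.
0.0300 bits

Information Gain = H(Y) - H(Y|Feature)

Before split:
P(positive) = 11/18 = 0.6111
H(Y) = 0.9641 bits

After split:
Feature=0: H = 0.8813 bits (weight = 10/18)
Feature=1: H = 1.0000 bits (weight = 8/18)
H(Y|Feature) = (10/18)×0.8813 + (8/18)×1.0000 = 0.9341 bits

Information Gain = 0.9641 - 0.9341 = 0.0300 bits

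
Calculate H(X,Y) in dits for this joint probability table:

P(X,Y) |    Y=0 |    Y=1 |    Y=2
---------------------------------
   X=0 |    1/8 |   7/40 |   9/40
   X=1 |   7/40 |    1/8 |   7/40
0.7689 dits

Joint entropy is H(X,Y) = -Σ_{x,y} p(x,y) log p(x,y).

Summing over all non-zero entries:
H(X,Y) = -[1/8·log_10(1/8) + 7/40·log_10(7/40) + 9/40·log_10(9/40) + 7/40·log_10(7/40) + 1/8·log_10(1/8) + 7/40·log_10(7/40)]
H(X,Y) = 0.7689 dits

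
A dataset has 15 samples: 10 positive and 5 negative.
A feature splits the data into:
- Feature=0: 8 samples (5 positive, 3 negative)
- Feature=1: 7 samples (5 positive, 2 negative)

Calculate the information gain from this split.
0.0065 bits

Information Gain = H(Y) - H(Y|Feature)

Before split:
P(positive) = 10/15 = 0.6667
H(Y) = 0.9183 bits

After split:
Feature=0: H = 0.9544 bits (weight = 8/15)
Feature=1: H = 0.8631 bits (weight = 7/15)
H(Y|Feature) = (8/15)×0.9544 + (7/15)×0.8631 = 0.9118 bits

Information Gain = 0.9183 - 0.9118 = 0.0065 bits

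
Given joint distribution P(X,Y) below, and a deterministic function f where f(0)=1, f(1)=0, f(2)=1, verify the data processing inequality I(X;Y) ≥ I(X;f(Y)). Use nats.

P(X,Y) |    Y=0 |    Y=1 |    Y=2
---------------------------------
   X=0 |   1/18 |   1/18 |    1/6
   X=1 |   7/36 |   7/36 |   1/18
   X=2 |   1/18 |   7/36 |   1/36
I(X;Y) = 0.1456, I(X;f(Y)) = 0.0737, inequality holds: 0.1456 ≥ 0.0737

Data Processing Inequality: For any Markov chain X → Y → Z, we have I(X;Y) ≥ I(X;Z).

Here Z = f(Y) is a deterministic function of Y, forming X → Y → Z.

Original I(X;Y) = 0.1456 nats

After applying f:
P(X,Z) where Z=f(Y):
- P(X,Z=0) = P(X,Y=1)
- P(X,Z=1) = P(X,Y=0) + P(X,Y=2)

I(X;Z) = I(X;f(Y)) = 0.0737 nats

Verification: 0.1456 ≥ 0.0737 ✓

Information cannot be created by processing; the function f can only lose information about X.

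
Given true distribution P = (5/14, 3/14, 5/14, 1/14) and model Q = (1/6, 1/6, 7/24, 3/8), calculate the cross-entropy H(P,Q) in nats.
1.5340 nats

Cross-entropy: H(P,Q) = -Σ p(x) log q(x)

Alternatively: H(P,Q) = H(P) + D_KL(P||Q)
H(P) = 1.2540 nats
D_KL(P||Q) = 0.2799 nats

H(P,Q) = 1.2540 + 0.2799 = 1.5340 nats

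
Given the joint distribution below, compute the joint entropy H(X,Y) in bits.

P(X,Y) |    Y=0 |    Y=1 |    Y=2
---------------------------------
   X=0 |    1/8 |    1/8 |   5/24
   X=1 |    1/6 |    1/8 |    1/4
2.5273 bits

Joint entropy is H(X,Y) = -Σ_{x,y} p(x,y) log p(x,y).

Summing over all non-zero entries:
H(X,Y) = -[1/8·log_2(1/8) + 1/8·log_2(1/8) + 5/24·log_2(5/24) + 1/6·log_2(1/6) + 1/8·log_2(1/8) + 1/4·log_2(1/4)]
H(X,Y) = 2.5273 bits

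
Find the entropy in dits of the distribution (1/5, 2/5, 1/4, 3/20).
0.5731 dits

Shannon entropy is H(X) = -Σ p(x) log p(x).

For P = (1/5, 2/5, 1/4, 3/20):
H = -1/5 × log_10(1/5) -2/5 × log_10(2/5) -1/4 × log_10(1/4) -3/20 × log_10(3/20)
H = 0.5731 dits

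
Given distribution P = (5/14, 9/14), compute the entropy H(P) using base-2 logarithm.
0.9403 bits

Shannon entropy is H(X) = -Σ p(x) log p(x).

For P = (5/14, 9/14):
H = -5/14 × log_2(5/14) -9/14 × log_2(9/14)
H = 0.9403 bits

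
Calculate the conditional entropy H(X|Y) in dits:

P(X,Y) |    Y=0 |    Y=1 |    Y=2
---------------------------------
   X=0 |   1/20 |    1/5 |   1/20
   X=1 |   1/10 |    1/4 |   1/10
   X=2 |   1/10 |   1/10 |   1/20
0.4524 dits

Using the chain rule: H(X|Y) = H(X,Y) - H(Y)

First, compute H(X,Y) = 0.8855 dits

Marginal P(Y) = (1/4, 11/20, 1/5)
H(Y) = 0.4331 dits

H(X|Y) = H(X,Y) - H(Y) = 0.8855 - 0.4331 = 0.4524 dits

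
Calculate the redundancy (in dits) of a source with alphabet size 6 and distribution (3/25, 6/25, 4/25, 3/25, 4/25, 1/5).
0.0139 dits

Redundancy measures how far a source is from maximum entropy:
R = H_max - H(X)

Maximum entropy for 6 symbols: H_max = log_10(6) = 0.7782 dits
Actual entropy: H(X) = 0.7642 dits
Redundancy: R = 0.7782 - 0.7642 = 0.0139 dits

This redundancy represents potential for compression: the source could be compressed by 0.0139 dits per symbol.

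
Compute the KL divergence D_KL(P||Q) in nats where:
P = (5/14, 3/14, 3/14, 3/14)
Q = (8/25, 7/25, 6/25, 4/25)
0.0202 nats

KL divergence: D_KL(P||Q) = Σ p(x) log(p(x)/q(x))

Computing term by term:
  x=0: 5/14 × log_e[(5/14)/(8/25)] = 5/14 × 0.1098 = 0.0392
  x=1: 3/14 × log_e[(3/14)/(7/25)] = 3/14 × -0.2675 = -0.0573
  x=2: 3/14 × log_e[(3/14)/(6/25)] = 3/14 × -0.1133 = -0.0243
  x=3: 3/14 × log_e[(3/14)/(4/25)] = 3/14 × 0.2921 = 0.0626

D_KL(P||Q) = 0.0202 nats

Note: KL divergence is always non-negative and equals 0 iff P = Q.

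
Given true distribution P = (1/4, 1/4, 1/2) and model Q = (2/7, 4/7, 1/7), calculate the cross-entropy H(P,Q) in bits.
2.0574 bits

Cross-entropy: H(P,Q) = -Σ p(x) log q(x)

Alternatively: H(P,Q) = H(P) + D_KL(P||Q)
H(P) = 1.5000 bits
D_KL(P||Q) = 0.5574 bits

H(P,Q) = 1.5000 + 0.5574 = 2.0574 bits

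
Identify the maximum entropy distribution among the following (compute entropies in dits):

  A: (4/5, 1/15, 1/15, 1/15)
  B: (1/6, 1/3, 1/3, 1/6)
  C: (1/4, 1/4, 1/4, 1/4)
C

For a discrete distribution over n outcomes, entropy is maximized by the uniform distribution.

Computing entropies:
H(A) = 0.3127 dits
H(B) = 0.5775 dits
H(C) = 0.6021 dits

The uniform distribution (where all probabilities equal 1/4) achieves the maximum entropy of log_10(4) = 0.6021 dits.

Distribution C has the highest entropy.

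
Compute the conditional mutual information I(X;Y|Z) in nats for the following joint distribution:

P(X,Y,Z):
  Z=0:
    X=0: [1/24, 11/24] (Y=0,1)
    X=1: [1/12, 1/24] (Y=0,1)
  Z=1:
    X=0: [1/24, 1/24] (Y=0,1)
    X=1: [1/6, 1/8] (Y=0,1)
0.0904 nats

Conditional mutual information: I(X;Y|Z) = H(X|Z) + H(Y|Z) - H(X,Y|Z)

H(Z) = 0.6616
H(X,Z) = 1.1730 → H(X|Z) = 0.5114
H(Y,Z) = 1.2319 → H(Y|Z) = 0.5704
H(X,Y,Z) = 1.6529 → H(X,Y|Z) = 0.9913

I(X;Y|Z) = 0.5114 + 0.5704 - 0.9913 = 0.0904 nats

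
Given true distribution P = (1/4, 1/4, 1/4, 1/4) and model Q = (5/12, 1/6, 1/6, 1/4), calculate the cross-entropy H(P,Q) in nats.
1.4613 nats

Cross-entropy: H(P,Q) = -Σ p(x) log q(x)

Alternatively: H(P,Q) = H(P) + D_KL(P||Q)
H(P) = 1.3863 nats
D_KL(P||Q) = 0.0750 nats

H(P,Q) = 1.3863 + 0.0750 = 1.4613 nats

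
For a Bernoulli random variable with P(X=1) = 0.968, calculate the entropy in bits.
0.2043 bits

The binary entropy function is:
H(p) = -p log(p) - (1-p) log(1-p)

H(0.968) = -0.968 × log_2(0.968) - 0.032 × log_2(0.032)
H(0.968) = 0.2043 bits

Note: Binary entropy is maximized at p=0.5 (H=1 bit) and minimized at p=0 or p=1 (H=0).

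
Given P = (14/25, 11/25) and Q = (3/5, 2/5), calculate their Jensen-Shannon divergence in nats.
0.0008 nats

Jensen-Shannon divergence is:
JSD(P||Q) = 0.5 × D_KL(P||M) + 0.5 × D_KL(Q||M)
where M = 0.5 × (P + Q) is the mixture distribution.

M = 0.5 × (14/25, 11/25) + 0.5 × (3/5, 2/5) = (0.58, 0.42)

D_KL(P||M) = 0.0008 nats
D_KL(Q||M) = 0.0008 nats

JSD(P||Q) = 0.5 × 0.0008 + 0.5 × 0.0008 = 0.0008 nats

Unlike KL divergence, JSD is symmetric and bounded: 0 ≤ JSD ≤ log(2).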